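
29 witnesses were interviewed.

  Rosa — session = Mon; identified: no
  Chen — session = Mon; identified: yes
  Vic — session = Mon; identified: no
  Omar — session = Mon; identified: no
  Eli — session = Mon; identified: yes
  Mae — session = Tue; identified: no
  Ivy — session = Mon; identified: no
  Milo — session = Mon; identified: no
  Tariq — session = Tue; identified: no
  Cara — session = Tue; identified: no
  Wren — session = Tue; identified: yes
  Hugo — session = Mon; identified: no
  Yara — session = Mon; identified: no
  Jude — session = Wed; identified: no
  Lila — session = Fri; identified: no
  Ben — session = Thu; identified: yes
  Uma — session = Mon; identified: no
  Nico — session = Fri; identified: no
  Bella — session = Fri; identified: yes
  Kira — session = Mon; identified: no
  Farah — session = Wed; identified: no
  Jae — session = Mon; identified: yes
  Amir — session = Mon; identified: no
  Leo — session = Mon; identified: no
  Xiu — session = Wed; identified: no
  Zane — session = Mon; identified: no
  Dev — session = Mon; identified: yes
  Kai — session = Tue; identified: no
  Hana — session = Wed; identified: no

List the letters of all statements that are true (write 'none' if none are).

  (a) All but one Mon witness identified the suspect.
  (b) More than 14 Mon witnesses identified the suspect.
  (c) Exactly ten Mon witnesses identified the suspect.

none

|A| = 16, |A ∩ B| = 4, |A ∖ B| = 12.
(a) |A ∖ B| = 1: fails.
(b) |A ∩ B| > 14: fails.
(c) |A ∩ B| = 10: fails.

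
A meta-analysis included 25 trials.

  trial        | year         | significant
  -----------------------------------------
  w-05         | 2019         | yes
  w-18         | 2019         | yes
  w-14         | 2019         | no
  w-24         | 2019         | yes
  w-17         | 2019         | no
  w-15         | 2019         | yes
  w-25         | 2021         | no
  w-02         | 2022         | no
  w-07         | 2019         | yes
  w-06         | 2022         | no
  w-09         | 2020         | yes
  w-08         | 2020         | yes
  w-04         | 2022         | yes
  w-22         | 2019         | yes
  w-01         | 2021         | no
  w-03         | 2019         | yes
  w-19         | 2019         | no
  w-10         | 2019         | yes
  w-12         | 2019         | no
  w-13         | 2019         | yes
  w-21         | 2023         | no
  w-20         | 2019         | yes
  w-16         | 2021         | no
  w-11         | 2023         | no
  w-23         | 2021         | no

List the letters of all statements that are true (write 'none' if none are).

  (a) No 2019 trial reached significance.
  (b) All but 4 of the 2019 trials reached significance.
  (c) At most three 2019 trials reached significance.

|A| = 14, |A ∩ B| = 10, |A ∖ B| = 4.
(a) A ∩ B = ∅ (|A ∩ B| = 0): fails.
(b) |A ∖ B| = 4: holds.
(c) |A ∩ B| ≤ 3: fails.

(b)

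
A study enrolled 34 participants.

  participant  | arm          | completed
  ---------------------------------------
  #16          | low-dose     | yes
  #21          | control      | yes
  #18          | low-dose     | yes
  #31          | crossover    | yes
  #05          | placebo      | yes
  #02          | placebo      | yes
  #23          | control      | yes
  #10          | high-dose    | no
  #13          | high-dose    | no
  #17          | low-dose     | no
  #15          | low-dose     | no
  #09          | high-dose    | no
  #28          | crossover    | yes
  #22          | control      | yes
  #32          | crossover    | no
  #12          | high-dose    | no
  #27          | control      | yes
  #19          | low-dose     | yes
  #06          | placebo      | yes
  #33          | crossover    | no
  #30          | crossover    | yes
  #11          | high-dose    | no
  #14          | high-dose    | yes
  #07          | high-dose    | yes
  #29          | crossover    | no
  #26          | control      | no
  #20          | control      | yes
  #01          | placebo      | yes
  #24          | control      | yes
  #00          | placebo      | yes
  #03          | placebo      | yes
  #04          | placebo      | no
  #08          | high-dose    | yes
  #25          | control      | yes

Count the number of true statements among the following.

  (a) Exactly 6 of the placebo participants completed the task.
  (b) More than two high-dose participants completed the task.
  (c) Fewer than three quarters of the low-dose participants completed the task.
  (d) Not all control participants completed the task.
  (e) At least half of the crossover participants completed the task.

(a) placebo: |A| = 7, |A ∩ B| = 6; needs |A ∩ B| = 6 — true.
(b) high-dose: |A| = 8, |A ∩ B| = 3; needs |A ∩ B| > 2 — true.
(c) low-dose: |A| = 5, |A ∩ B| = 3; needs |A ∩ B| / |A| < 3/4 — true.
(d) control: |A| = 8, |A ∩ B| = 7; needs A ⊄ B (|A ∖ B| ≥ 1) — true.
(e) crossover: |A| = 6, |A ∩ B| = 3; needs |A ∩ B| ≥ |A ∖ B| — true.

5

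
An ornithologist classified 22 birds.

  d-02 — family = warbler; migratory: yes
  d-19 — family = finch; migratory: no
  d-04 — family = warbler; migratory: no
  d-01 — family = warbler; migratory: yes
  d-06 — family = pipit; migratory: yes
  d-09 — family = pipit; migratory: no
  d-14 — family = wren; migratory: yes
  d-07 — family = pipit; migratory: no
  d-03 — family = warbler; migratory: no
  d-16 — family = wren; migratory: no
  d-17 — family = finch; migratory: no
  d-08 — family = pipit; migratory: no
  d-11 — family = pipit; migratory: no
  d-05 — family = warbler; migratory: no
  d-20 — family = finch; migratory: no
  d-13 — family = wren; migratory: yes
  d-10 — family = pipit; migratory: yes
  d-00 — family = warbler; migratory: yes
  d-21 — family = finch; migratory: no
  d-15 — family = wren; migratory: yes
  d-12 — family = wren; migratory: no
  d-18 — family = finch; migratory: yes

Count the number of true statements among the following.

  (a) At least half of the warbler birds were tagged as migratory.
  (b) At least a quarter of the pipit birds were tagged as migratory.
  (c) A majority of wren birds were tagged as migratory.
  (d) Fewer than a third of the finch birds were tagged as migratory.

(a) warbler: |A| = 6, |A ∩ B| = 3; needs |A ∩ B| ≥ |A ∖ B| — true.
(b) pipit: |A| = 6, |A ∩ B| = 2; needs |A ∩ B| / |A| ≥ 1/4 — true.
(c) wren: |A| = 5, |A ∩ B| = 3; needs |A ∩ B| > |A ∖ B| — true.
(d) finch: |A| = 5, |A ∩ B| = 1; needs |A ∩ B| / |A| < 1/3 — true.

4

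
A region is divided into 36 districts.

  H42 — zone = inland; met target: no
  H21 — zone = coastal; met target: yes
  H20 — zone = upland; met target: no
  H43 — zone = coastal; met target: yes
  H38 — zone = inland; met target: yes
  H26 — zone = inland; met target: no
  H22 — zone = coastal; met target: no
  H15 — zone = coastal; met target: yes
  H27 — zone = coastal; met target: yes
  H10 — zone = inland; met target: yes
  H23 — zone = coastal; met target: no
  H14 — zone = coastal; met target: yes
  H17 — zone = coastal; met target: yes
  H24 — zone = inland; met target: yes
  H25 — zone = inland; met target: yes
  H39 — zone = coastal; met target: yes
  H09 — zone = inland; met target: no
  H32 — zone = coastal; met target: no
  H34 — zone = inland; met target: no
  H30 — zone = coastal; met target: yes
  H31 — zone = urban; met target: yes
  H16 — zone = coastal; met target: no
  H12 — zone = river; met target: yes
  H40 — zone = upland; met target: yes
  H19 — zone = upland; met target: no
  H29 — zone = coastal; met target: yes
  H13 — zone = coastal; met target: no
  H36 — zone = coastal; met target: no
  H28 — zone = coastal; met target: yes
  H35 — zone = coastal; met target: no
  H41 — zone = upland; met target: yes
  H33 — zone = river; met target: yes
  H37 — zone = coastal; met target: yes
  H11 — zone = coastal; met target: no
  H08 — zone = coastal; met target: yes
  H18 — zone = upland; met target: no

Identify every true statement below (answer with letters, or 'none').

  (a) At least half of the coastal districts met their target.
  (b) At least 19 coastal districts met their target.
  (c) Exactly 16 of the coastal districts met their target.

|A| = 20, |A ∩ B| = 12, |A ∖ B| = 8.
(a) |A ∩ B| ≥ |A ∖ B|: holds.
(b) |A ∩ B| ≥ 19: fails.
(c) |A ∩ B| = 16: fails.

(a)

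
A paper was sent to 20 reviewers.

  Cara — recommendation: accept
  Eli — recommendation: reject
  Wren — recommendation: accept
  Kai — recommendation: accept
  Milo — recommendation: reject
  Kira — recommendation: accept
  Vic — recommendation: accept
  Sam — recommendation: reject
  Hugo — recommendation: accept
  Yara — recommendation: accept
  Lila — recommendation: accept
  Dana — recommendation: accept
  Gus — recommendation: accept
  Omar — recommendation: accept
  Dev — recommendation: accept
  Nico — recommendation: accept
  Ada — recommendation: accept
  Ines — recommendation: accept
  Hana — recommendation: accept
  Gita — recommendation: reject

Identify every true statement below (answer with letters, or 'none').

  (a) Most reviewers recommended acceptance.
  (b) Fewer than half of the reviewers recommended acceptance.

(a)

|A| = 20, |A ∩ B| = 16, |A ∖ B| = 4.
(a) |A ∩ B| > |A ∖ B|: holds.
(b) |A ∩ B| < |A ∖ B|: fails.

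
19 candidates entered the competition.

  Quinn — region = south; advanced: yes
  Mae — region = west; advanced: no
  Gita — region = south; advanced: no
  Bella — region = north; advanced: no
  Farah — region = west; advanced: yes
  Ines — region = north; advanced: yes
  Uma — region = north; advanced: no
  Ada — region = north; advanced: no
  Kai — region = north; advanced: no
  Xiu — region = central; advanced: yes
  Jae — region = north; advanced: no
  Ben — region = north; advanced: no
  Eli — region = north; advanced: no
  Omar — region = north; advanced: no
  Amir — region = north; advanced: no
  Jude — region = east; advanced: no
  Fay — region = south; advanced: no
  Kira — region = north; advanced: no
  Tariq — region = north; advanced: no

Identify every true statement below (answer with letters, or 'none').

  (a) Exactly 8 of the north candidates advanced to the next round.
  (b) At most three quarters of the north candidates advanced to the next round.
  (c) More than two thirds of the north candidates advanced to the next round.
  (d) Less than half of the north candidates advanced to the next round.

(b), (d)

|A| = 12, |A ∩ B| = 1, |A ∖ B| = 11.
(a) |A ∩ B| = 8: fails.
(b) |A ∩ B| / |A| ≤ 3/4: holds.
(c) |A ∩ B| / |A| > 2/3: fails.
(d) |A ∩ B| < |A ∖ B|: holds.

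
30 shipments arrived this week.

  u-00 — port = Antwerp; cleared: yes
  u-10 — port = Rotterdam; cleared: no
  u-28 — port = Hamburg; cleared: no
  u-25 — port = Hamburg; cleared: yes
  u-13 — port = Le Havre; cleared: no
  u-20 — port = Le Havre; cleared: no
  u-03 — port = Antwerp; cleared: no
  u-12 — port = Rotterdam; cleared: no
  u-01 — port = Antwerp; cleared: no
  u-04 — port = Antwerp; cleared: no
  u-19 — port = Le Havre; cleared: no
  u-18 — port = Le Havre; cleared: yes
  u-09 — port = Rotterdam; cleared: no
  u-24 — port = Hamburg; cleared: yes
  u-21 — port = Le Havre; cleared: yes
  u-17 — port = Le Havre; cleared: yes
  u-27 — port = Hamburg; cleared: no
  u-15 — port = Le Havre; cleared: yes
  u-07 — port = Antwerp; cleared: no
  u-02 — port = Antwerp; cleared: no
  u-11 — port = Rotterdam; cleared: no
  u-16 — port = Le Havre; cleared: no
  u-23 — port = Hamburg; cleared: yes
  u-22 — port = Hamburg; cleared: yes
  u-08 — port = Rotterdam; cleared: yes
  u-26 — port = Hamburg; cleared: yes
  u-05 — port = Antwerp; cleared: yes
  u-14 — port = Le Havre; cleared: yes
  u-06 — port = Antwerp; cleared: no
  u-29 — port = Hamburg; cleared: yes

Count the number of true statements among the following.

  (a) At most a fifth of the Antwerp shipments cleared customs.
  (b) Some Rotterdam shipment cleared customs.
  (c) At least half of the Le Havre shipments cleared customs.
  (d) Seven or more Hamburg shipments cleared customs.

(a) Antwerp: |A| = 8, |A ∩ B| = 2; needs |A ∩ B| / |A| ≤ 1/5 — false.
(b) Rotterdam: |A| = 5, |A ∩ B| = 1; needs A ∩ B ≠ ∅ (|A ∩ B| ≥ 1) — true.
(c) Le Havre: |A| = 9, |A ∩ B| = 5; needs |A ∩ B| ≥ |A ∖ B| — true.
(d) Hamburg: |A| = 8, |A ∩ B| = 6; needs |A ∩ B| ≥ 7 — false.

2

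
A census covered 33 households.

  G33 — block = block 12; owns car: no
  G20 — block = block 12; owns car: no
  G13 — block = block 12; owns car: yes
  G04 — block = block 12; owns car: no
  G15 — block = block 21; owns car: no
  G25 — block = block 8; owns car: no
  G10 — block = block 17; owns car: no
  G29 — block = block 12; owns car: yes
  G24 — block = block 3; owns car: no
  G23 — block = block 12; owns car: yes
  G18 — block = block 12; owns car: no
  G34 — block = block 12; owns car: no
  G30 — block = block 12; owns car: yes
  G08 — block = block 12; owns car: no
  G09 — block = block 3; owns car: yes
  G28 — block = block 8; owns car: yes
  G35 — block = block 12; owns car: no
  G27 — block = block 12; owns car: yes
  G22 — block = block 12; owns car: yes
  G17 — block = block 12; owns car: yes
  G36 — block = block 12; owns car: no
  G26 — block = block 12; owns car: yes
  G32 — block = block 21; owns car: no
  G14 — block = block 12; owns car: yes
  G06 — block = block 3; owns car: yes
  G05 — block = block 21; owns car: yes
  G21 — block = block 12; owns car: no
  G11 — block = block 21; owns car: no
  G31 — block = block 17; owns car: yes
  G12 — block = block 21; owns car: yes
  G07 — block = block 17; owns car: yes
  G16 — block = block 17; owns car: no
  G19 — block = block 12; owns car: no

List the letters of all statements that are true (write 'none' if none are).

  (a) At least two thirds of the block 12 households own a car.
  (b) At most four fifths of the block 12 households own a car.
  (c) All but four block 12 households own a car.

|A| = 19, |A ∩ B| = 9, |A ∖ B| = 10.
(a) |A ∩ B| / |A| ≥ 2/3: fails.
(b) |A ∩ B| / |A| ≤ 4/5: holds.
(c) |A ∖ B| = 4: fails.

(b)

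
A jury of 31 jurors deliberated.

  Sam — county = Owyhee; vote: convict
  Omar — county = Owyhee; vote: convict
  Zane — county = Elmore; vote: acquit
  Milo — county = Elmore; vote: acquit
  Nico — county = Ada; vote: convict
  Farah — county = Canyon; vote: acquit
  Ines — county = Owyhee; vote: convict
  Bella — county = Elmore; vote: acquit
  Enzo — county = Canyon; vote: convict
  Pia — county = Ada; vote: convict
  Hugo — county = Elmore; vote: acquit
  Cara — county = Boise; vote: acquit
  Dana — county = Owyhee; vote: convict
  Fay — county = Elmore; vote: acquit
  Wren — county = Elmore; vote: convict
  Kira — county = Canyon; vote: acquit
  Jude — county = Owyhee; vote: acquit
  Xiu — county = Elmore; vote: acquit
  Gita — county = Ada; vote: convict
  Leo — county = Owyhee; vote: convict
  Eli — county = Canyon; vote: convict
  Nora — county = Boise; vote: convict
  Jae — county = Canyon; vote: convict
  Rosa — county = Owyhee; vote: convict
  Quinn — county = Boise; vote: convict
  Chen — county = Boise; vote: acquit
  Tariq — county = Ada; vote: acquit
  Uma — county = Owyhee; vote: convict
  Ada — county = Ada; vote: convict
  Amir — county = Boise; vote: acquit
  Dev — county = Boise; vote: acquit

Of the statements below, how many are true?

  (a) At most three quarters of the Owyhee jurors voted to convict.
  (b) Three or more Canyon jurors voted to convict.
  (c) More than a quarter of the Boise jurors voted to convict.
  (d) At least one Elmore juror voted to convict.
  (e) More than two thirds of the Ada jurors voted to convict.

4

(a) Owyhee: |A| = 8, |A ∩ B| = 7; needs |A ∩ B| / |A| ≤ 3/4 — false.
(b) Canyon: |A| = 5, |A ∩ B| = 3; needs |A ∩ B| ≥ 3 — true.
(c) Boise: |A| = 6, |A ∩ B| = 2; needs |A ∩ B| / |A| > 1/4 — true.
(d) Elmore: |A| = 7, |A ∩ B| = 1; needs A ∩ B ≠ ∅ (|A ∩ B| ≥ 1) — true.
(e) Ada: |A| = 5, |A ∩ B| = 4; needs |A ∩ B| / |A| > 2/3 — true.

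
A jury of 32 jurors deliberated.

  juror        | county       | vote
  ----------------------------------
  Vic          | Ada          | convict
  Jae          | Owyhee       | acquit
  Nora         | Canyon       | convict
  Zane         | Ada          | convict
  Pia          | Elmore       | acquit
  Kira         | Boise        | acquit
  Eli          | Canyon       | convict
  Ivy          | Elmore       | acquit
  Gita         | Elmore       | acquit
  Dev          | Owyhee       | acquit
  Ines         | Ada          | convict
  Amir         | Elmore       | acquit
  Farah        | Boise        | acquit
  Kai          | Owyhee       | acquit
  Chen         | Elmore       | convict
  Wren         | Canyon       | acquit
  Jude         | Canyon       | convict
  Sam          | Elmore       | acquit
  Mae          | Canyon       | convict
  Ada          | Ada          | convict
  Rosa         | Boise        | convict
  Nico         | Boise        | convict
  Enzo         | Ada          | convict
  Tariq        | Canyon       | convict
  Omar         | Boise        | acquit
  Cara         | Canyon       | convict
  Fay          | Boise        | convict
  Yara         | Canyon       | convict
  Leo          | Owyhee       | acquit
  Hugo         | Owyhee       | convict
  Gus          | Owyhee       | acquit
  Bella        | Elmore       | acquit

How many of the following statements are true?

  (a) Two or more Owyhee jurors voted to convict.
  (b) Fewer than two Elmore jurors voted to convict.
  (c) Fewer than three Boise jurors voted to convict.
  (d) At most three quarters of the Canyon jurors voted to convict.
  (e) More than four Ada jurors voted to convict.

2

(a) Owyhee: |A| = 6, |A ∩ B| = 1; needs |A ∩ B| ≥ 2 — false.
(b) Elmore: |A| = 7, |A ∩ B| = 1; needs |A ∩ B| < 2 — true.
(c) Boise: |A| = 6, |A ∩ B| = 3; needs |A ∩ B| < 3 — false.
(d) Canyon: |A| = 8, |A ∩ B| = 7; needs |A ∩ B| / |A| ≤ 3/4 — false.
(e) Ada: |A| = 5, |A ∩ B| = 5; needs |A ∩ B| > 4 — true.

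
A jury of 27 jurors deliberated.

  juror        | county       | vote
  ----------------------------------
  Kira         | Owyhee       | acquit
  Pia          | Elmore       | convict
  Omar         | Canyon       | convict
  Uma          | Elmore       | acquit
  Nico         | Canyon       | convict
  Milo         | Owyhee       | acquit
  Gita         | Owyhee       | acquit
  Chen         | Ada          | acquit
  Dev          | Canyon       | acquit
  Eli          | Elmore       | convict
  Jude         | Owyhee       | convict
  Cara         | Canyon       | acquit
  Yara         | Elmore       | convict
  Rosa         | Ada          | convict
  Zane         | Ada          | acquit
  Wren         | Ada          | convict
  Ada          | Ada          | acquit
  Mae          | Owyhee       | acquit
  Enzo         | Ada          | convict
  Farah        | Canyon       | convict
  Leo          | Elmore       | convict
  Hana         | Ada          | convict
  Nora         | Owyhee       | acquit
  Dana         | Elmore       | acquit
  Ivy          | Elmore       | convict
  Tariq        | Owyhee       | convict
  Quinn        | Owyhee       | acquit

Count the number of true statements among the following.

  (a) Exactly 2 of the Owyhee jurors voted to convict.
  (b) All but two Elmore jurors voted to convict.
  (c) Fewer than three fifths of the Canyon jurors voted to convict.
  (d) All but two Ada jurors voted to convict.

2

(a) Owyhee: |A| = 8, |A ∩ B| = 2; needs |A ∩ B| = 2 — true.
(b) Elmore: |A| = 7, |A ∩ B| = 5; needs |A ∖ B| = 2 — true.
(c) Canyon: |A| = 5, |A ∩ B| = 3; needs |A ∩ B| / |A| < 3/5 — false.
(d) Ada: |A| = 7, |A ∩ B| = 4; needs |A ∖ B| = 2 — false.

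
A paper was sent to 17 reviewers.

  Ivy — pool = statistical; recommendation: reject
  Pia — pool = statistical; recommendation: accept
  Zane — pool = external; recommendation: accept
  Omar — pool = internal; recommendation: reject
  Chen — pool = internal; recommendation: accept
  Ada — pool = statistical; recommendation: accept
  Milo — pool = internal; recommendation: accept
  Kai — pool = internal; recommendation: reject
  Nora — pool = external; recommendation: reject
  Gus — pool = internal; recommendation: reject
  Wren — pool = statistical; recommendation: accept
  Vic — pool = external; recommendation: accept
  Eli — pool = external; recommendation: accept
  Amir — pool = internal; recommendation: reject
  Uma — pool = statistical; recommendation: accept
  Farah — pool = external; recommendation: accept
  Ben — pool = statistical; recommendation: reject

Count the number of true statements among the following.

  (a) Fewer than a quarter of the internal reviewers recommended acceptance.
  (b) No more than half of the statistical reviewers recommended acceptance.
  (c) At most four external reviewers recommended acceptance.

(a) internal: |A| = 6, |A ∩ B| = 2; needs |A ∩ B| / |A| < 1/4 — false.
(b) statistical: |A| = 6, |A ∩ B| = 4; needs |A ∩ B| ≤ |A ∖ B| — false.
(c) external: |A| = 5, |A ∩ B| = 4; needs |A ∩ B| ≤ 4 — true.

1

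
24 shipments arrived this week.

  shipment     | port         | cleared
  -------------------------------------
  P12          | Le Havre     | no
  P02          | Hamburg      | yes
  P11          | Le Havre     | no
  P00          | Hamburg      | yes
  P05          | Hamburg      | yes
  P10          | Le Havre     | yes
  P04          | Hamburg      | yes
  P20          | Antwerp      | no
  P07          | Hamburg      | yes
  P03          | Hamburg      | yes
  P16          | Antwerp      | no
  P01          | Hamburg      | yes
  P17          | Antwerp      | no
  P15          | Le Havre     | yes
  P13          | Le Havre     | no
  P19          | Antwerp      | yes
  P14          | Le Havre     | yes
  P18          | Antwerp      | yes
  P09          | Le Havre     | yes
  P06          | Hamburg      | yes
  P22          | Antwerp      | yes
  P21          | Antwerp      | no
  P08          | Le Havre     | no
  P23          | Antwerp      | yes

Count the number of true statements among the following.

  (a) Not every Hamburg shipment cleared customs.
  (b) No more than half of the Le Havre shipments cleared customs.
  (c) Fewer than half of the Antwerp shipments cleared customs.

1

(a) Hamburg: |A| = 8, |A ∩ B| = 8; needs A ⊄ B (|A ∖ B| ≥ 1) — false.
(b) Le Havre: |A| = 8, |A ∩ B| = 4; needs |A ∩ B| ≤ |A ∖ B| — true.
(c) Antwerp: |A| = 8, |A ∩ B| = 4; needs |A ∩ B| < |A ∖ B| — false.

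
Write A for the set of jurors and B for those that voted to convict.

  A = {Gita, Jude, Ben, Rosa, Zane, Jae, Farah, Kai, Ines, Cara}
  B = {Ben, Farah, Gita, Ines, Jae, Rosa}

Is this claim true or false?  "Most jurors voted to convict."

Truth condition: |A ∩ B| > |A ∖ B|.
A (the restrictor) = {Gita, Jude, Ben, Rosa, Zane, Jae, Farah, Kai, Ines, Cara}, |A| = 10.
A ∩ B = {Gita, Ben, Rosa, Jae, Farah, Ines}, so |A ∩ B| = 6.
A ∖ B = {Jude, Zane, Kai, Cara}, so |A ∖ B| = 4.
6 > 4, so the statement is true.

True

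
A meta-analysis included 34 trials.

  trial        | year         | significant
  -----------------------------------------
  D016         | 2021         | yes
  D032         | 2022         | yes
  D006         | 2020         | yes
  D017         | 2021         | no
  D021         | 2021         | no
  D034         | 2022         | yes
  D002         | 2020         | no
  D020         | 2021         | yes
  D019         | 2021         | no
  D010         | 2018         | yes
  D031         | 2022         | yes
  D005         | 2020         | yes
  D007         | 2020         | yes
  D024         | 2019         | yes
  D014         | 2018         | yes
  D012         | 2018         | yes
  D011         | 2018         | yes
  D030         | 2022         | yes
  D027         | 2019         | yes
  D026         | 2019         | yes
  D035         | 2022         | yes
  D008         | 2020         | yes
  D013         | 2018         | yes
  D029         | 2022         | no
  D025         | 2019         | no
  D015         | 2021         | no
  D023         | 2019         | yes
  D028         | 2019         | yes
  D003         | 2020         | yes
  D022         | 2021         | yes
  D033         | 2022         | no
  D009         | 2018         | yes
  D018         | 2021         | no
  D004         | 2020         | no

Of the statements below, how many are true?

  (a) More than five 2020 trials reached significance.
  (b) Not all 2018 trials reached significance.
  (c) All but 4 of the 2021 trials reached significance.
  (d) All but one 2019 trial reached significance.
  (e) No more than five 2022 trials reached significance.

2

(a) 2020: |A| = 7, |A ∩ B| = 5; needs |A ∩ B| > 5 — false.
(b) 2018: |A| = 6, |A ∩ B| = 6; needs A ⊄ B (|A ∖ B| ≥ 1) — false.
(c) 2021: |A| = 8, |A ∩ B| = 3; needs |A ∖ B| = 4 — false.
(d) 2019: |A| = 6, |A ∩ B| = 5; needs |A ∖ B| = 1 — true.
(e) 2022: |A| = 7, |A ∩ B| = 5; needs |A ∩ B| ≤ 5 — true.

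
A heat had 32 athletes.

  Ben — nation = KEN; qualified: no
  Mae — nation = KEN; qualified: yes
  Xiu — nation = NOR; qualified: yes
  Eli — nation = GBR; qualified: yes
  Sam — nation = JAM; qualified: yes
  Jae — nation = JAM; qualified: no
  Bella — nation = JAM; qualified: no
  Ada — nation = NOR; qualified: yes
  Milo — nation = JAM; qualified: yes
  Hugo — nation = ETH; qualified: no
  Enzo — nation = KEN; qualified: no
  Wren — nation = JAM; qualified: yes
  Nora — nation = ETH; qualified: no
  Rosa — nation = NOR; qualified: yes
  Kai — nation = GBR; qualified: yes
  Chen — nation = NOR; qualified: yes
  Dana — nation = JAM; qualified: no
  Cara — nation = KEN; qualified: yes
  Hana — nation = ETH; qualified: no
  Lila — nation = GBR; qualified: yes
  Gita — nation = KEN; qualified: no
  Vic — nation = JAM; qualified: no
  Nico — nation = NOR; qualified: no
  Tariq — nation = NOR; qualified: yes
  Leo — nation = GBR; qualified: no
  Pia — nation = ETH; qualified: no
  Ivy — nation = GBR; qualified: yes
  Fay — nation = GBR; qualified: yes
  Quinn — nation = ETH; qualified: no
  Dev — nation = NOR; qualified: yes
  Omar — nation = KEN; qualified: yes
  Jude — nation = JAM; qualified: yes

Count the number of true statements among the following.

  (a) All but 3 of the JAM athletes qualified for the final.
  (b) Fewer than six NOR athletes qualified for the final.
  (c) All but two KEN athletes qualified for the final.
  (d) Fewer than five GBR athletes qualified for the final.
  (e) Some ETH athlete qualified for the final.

0

(a) JAM: |A| = 8, |A ∩ B| = 4; needs |A ∖ B| = 3 — false.
(b) NOR: |A| = 7, |A ∩ B| = 6; needs |A ∩ B| < 6 — false.
(c) KEN: |A| = 6, |A ∩ B| = 3; needs |A ∖ B| = 2 — false.
(d) GBR: |A| = 6, |A ∩ B| = 5; needs |A ∩ B| < 5 — false.
(e) ETH: |A| = 5, |A ∩ B| = 0; needs A ∩ B ≠ ∅ (|A ∩ B| ≥ 1) — false.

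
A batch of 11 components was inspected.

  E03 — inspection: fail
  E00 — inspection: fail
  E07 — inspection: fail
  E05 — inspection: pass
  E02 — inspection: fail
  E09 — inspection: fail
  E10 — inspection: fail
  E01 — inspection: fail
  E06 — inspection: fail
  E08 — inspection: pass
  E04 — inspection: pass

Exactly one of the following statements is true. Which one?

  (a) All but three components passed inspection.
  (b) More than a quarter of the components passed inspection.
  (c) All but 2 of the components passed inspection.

(b)

|A| = 11, |A ∩ B| = 3, |A ∖ B| = 8.
(a) requires |A ∖ B| = 3: false.
(b) requires |A ∩ B| / |A| > 1/4: true.
(c) requires |A ∖ B| = 2: false.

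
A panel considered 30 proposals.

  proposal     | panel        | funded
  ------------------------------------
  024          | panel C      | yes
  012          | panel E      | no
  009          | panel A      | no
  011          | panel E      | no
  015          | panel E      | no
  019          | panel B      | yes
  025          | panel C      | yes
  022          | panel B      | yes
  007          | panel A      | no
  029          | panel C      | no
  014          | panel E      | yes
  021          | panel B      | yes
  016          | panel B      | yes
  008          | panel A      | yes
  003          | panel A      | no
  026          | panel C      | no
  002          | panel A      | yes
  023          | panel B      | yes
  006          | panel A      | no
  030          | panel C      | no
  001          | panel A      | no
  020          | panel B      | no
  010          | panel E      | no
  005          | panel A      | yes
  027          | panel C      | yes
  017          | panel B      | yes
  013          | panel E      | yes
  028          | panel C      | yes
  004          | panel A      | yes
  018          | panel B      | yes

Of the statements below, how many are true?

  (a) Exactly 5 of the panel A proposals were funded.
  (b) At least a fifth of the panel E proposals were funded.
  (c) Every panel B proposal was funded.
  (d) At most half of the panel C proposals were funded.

1

(a) panel A: |A| = 9, |A ∩ B| = 4; needs |A ∩ B| = 5 — false.
(b) panel E: |A| = 6, |A ∩ B| = 2; needs |A ∩ B| / |A| ≥ 1/5 — true.
(c) panel B: |A| = 8, |A ∩ B| = 7; needs A ⊆ B, i.e. every element of A is in B (|A ∖ B| = 0) — false.
(d) panel C: |A| = 7, |A ∩ B| = 4; needs |A ∩ B| ≤ |A ∖ B| — false.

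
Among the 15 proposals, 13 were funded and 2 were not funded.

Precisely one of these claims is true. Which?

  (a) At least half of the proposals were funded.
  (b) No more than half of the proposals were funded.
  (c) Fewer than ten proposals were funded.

(a)

|A| = 15, |A ∩ B| = 13, |A ∖ B| = 2.
(a) requires |A ∩ B| ≥ |A ∖ B|: true.
(b) requires |A ∩ B| ≤ |A ∖ B|: false.
(c) requires |A ∩ B| < 10: false.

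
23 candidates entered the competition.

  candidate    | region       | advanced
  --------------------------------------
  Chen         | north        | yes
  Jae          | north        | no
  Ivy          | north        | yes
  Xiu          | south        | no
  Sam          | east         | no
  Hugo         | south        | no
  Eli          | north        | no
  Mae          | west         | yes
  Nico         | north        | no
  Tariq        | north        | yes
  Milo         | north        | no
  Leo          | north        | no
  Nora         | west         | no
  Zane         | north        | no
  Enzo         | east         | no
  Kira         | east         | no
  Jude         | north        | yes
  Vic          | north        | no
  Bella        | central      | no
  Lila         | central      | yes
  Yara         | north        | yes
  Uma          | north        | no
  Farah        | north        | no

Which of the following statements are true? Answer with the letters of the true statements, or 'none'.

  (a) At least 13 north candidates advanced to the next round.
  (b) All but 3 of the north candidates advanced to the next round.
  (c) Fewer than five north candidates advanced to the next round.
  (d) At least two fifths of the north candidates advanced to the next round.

none

|A| = 14, |A ∩ B| = 5, |A ∖ B| = 9.
(a) |A ∩ B| ≥ 13: fails.
(b) |A ∖ B| = 3: fails.
(c) |A ∩ B| < 5: fails.
(d) |A ∩ B| / |A| ≥ 2/5: fails.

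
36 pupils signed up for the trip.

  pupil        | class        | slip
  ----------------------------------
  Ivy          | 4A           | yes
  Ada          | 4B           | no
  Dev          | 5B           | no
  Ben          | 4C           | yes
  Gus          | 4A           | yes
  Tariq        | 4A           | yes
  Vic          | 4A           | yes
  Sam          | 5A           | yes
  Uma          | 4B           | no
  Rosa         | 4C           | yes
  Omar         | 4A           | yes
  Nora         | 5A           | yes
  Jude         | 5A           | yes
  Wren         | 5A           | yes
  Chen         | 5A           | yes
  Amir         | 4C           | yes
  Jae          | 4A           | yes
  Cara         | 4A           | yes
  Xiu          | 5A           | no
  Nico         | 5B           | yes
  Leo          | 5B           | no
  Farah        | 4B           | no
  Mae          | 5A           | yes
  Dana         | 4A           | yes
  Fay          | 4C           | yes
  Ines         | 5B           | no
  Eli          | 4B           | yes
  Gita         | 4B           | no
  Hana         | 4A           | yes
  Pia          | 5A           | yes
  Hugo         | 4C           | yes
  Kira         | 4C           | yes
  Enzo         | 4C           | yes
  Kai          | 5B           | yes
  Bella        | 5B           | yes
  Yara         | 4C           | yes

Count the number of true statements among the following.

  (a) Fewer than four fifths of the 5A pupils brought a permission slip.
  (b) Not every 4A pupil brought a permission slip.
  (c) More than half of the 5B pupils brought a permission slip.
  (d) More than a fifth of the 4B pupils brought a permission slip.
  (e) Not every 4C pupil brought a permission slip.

0

(a) 5A: |A| = 8, |A ∩ B| = 7; needs |A ∩ B| / |A| < 4/5 — false.
(b) 4A: |A| = 9, |A ∩ B| = 9; needs A ⊄ B (|A ∖ B| ≥ 1) — false.
(c) 5B: |A| = 6, |A ∩ B| = 3; needs |A ∩ B| > |A ∖ B| — false.
(d) 4B: |A| = 5, |A ∩ B| = 1; needs |A ∩ B| / |A| > 1/5 — false.
(e) 4C: |A| = 8, |A ∩ B| = 8; needs A ⊄ B (|A ∖ B| ≥ 1) — false.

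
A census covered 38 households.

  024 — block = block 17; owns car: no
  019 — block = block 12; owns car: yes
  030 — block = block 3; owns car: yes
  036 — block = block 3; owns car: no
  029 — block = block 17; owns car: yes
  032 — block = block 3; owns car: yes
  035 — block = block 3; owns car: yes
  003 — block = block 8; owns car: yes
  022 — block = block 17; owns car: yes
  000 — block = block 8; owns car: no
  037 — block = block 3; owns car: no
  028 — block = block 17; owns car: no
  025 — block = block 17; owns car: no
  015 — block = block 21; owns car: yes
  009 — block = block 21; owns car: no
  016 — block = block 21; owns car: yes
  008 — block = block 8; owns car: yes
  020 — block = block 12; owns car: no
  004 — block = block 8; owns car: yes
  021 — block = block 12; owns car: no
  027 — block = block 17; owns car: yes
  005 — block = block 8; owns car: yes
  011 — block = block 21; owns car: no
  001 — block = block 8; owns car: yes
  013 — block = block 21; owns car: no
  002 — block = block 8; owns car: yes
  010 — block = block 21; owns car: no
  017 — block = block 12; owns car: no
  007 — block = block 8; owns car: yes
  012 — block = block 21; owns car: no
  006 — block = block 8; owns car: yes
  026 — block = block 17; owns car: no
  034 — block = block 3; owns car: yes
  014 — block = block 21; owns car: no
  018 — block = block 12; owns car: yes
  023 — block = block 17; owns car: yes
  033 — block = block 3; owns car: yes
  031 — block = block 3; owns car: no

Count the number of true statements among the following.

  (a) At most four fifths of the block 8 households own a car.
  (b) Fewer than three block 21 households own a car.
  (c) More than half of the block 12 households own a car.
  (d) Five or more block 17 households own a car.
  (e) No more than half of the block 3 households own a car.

(a) block 8: |A| = 9, |A ∩ B| = 8; needs |A ∩ B| / |A| ≤ 4/5 — false.
(b) block 21: |A| = 8, |A ∩ B| = 2; needs |A ∩ B| < 3 — true.
(c) block 12: |A| = 5, |A ∩ B| = 2; needs |A ∩ B| > |A ∖ B| — false.
(d) block 17: |A| = 8, |A ∩ B| = 4; needs |A ∩ B| ≥ 5 — false.
(e) block 3: |A| = 8, |A ∩ B| = 5; needs |A ∩ B| ≤ |A ∖ B| — false.

1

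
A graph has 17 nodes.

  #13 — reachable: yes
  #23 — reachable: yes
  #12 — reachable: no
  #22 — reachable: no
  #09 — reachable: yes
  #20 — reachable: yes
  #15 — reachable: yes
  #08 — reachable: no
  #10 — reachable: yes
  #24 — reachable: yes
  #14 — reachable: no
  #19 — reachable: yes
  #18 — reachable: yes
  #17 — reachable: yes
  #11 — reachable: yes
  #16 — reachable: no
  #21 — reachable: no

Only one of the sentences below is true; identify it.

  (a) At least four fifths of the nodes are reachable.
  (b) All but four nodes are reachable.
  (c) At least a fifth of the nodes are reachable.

(c)

|A| = 17, |A ∩ B| = 11, |A ∖ B| = 6.
(a) requires |A ∩ B| / |A| ≥ 4/5: false.
(b) requires |A ∖ B| = 4: false.
(c) requires |A ∩ B| / |A| ≥ 1/5: true.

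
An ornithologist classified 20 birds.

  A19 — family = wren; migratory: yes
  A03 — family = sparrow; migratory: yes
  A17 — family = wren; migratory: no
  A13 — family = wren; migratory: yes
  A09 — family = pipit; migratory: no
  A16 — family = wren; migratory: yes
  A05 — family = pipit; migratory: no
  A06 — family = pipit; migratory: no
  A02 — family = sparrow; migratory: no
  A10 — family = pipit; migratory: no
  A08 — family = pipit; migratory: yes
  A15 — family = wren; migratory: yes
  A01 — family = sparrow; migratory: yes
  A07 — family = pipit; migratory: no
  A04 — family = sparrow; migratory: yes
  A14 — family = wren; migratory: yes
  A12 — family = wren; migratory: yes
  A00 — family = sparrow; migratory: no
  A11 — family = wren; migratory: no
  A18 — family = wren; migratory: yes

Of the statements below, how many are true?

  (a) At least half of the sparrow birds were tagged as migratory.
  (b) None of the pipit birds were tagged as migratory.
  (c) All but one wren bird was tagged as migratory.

(a) sparrow: |A| = 5, |A ∩ B| = 3; needs |A ∩ B| ≥ |A ∖ B| — true.
(b) pipit: |A| = 6, |A ∩ B| = 1; needs A ∩ B = ∅ (|A ∩ B| = 0) — false.
(c) wren: |A| = 9, |A ∩ B| = 7; needs |A ∖ B| = 1 — false.

1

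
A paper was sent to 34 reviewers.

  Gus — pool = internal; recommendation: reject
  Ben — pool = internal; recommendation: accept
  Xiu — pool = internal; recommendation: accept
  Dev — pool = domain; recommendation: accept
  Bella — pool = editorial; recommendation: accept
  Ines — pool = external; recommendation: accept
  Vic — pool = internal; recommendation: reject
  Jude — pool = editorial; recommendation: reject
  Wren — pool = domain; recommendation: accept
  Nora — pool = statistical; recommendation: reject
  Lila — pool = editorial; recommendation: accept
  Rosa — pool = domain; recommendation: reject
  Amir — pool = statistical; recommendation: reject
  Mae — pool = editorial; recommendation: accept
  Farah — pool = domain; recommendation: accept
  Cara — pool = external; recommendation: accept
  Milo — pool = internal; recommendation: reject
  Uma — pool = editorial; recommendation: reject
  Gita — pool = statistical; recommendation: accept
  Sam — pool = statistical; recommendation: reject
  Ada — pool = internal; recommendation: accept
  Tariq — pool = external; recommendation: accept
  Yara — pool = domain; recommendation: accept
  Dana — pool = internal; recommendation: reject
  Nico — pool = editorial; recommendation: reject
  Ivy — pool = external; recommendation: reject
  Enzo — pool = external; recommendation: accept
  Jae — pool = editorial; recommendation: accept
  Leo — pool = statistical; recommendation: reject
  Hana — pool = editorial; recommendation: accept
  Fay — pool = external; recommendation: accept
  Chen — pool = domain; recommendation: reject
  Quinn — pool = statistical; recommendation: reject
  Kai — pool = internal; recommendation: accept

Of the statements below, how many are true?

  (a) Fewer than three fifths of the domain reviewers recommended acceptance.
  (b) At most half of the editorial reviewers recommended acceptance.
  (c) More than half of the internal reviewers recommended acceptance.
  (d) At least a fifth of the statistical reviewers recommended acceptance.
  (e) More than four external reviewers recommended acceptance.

(a) domain: |A| = 6, |A ∩ B| = 4; needs |A ∩ B| / |A| < 3/5 — false.
(b) editorial: |A| = 8, |A ∩ B| = 5; needs |A ∩ B| ≤ |A ∖ B| — false.
(c) internal: |A| = 8, |A ∩ B| = 4; needs |A ∩ B| > |A ∖ B| — false.
(d) statistical: |A| = 6, |A ∩ B| = 1; needs |A ∩ B| / |A| ≥ 1/5 — false.
(e) external: |A| = 6, |A ∩ B| = 5; needs |A ∩ B| > 4 — true.

1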